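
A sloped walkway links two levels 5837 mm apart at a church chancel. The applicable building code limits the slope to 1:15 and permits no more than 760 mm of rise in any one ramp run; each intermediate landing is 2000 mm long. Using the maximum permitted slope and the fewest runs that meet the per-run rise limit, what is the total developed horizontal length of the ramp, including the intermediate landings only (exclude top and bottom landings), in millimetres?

⌈5837/760⌉ = 8 ramp runs. That means 7 intermediate landings.
Horizontal run for 5837 mm of rise at 1:15 is 5837 × 15 = 87555 mm.
Intermediate landings: 7 × 2000 = 14000 mm.
Developed length = 87555 + 14000 = 101555 mm.

101555 mm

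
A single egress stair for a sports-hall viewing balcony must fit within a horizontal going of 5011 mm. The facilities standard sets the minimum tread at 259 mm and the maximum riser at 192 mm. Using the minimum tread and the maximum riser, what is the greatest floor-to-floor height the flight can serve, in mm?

3840 mm

5011 / 259 = 19.35, so 19 treads fit.
Risers = treads + 1 = 20.
Maximum height = 20 × 192 = 3840 mm.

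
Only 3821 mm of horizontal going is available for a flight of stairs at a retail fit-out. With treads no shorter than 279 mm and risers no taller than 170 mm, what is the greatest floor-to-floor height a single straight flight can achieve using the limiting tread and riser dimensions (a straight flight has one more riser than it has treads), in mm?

2380 mm

3821 / 279 = 13.70, so 13 treads fit.
Risers = treads + 1 = 14.
Maximum height = 14 × 170 = 2380 mm.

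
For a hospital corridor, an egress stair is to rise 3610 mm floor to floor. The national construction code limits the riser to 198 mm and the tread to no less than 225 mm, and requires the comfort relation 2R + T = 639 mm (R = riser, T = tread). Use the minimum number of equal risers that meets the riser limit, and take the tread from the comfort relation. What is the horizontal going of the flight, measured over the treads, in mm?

⌈3610/198⌉ = 19 risers.
Each riser is 3610/19 = 190 mm (≤ 198 mm).
T = 639 − 2·190 = 259 mm, which satisfies the 225 mm minimum.
Going = (19 − 1) × 259 = 4662 mm.

4662 mm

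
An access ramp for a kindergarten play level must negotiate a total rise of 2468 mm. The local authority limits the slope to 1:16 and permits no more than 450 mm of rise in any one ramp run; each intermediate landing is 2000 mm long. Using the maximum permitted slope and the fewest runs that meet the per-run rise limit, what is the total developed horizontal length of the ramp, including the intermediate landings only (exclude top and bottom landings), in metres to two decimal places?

2468 / 450 = 5.48, so 6 ramp runs are needed. That means 5 intermediate landings.
Ramp run (horizontal) at 1:16: 2468 × 16 = 39488 mm.
5 intermediate landings contribute 5 × 2000 = 10000 mm.
Developed length = 39488 + 10000 = 49488 mm.
= 49.49 m.

49.49 m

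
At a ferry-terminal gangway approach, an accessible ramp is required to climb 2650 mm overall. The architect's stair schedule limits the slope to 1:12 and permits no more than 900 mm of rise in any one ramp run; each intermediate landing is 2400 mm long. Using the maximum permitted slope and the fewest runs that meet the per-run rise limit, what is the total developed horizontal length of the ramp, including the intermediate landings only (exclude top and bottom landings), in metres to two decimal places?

2650 / 900 = 2.944 → round up to 3 ramp runs. That means 2 intermediate landings.
Horizontal run for 2650 mm of rise at 1:12 is 2650 × 12 = 31800 mm.
2 intermediate landings contribute 2 × 2400 = 4800 mm.
Developed length = 31800 + 4800 = 36600 mm.
= 36.60 m.

36.60 m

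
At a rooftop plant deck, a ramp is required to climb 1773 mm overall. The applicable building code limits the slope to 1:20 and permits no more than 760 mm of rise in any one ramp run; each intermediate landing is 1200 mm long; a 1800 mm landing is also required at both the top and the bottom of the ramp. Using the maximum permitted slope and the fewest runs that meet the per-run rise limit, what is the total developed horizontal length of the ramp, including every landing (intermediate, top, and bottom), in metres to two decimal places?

41.46 m

At most 760 each: 1773/760 = 2.33, giving 3 ramp runs. That means 2 intermediate landings.
Horizontal run for 1773 mm of rise at 1:20 is 1773 × 20 = 35460 mm.
2 intermediate landings contribute 2 × 1200 = 2400 mm.
Top and bottom landings: 2 × 1800 = 3600 mm.
Total = 35460 + 2400 + 3600 = 41460 mm.
= 41.46 m.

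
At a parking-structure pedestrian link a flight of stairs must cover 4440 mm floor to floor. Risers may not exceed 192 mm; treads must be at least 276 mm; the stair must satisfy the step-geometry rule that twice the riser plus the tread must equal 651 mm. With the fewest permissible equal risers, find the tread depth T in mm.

At most 192 each: 4440/192 = 23.12, giving 24 risers.
Each riser is 4440/24 = 185 mm (≤ 192 mm).
T = 651 − 2·185 = 281 mm, which satisfies the 276 mm minimum.

281 mm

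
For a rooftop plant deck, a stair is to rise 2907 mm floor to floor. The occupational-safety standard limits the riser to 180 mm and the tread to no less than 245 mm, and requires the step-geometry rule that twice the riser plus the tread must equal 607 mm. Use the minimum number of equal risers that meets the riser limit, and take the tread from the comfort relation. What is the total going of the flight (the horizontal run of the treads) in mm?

⌈2907/180⌉ = 17 risers.
Each riser is 2907/17 = 171 mm (≤ 180 mm).
T = 607 − 2·171 = 265 mm, which satisfies the 245 mm minimum.
Going = (17 − 1) × 265 = 4240 mm.

4240 mm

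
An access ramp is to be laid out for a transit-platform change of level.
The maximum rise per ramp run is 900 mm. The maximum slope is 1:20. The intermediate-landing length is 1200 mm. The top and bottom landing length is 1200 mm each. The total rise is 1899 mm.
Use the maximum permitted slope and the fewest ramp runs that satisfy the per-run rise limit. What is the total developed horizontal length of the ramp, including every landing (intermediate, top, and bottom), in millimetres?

1899 / 900 = 2.11, so 3 ramp runs are needed. That means 2 intermediate landings.
Horizontal run for 1899 mm of rise at 1:20 is 1899 × 20 = 37980 mm.
Intermediate landings: 2 × 1200 = 2400 mm.
Top and bottom landings: 2 × 1200 = 2400 mm.
Total = 37980 + 2400 + 2400 = 42780 mm.

42780 mm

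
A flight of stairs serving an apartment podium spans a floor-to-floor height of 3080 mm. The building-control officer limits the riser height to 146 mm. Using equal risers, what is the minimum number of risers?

3080 / 146 = 21.10, so 22 risers are needed.

22 risers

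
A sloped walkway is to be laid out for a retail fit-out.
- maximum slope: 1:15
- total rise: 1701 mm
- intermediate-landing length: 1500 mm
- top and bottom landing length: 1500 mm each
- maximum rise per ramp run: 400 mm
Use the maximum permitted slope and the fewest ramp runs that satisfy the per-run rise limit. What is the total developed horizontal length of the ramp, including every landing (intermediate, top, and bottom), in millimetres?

34515 mm

1701 / 400 = 4.25, so 5 ramp runs are needed. That means 4 intermediate landings.
Horizontal run for 1701 mm of rise at 1:15 is 1701 × 15 = 25515 mm.
Intermediate landings: 4 × 1500 = 6000 mm.
Top and bottom landings: 2 × 1500 = 3000 mm.
Total = 25515 + 6000 + 3000 = 34515 mm.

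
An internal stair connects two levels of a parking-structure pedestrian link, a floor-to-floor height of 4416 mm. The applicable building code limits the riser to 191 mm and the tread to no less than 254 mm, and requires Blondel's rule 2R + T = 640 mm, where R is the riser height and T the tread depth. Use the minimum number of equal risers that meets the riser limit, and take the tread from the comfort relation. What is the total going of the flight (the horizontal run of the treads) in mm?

6256 mm

4416 / 191 = 23.12, so 24 risers are needed.
Each riser is 4416/24 = 184 mm (≤ 191 mm).
Tread T = 640 − 2 × 184 = 272 mm (≥ 254 mm).
Treads = 24 − 1 = 23; going = 23 × 272 = 6256 mm.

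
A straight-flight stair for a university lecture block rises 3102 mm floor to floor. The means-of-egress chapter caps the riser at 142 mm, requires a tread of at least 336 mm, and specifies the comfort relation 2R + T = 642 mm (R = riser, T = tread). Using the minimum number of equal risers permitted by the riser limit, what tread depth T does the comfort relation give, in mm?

3102 / 142 = 21.845 → round up to 22 risers.
R = 3102 ÷ 22 = 141 mm.
Tread T = 642 − 2 × 141 = 360 mm (≥ 336 mm).

360 mm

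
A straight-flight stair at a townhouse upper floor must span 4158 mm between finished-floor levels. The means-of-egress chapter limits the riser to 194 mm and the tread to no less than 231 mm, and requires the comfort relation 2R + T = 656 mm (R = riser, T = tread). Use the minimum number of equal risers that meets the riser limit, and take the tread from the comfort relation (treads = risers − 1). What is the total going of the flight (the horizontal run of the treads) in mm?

5838 mm

4158 / 194 = 21.433 → round up to 22 risers.
Riser R = 4158 / 22 = 189 mm, within the 194 mm limit.
Tread T = 656 − 2 × 189 = 278 mm (≥ 231 mm).
22 risers give 21 treads; going = 21 × 278 = 5838 mm.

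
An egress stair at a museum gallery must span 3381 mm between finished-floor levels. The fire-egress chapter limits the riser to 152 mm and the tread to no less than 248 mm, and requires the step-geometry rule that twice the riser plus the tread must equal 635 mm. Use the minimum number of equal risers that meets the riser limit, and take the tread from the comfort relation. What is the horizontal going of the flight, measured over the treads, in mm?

7502 mm

3381 / 152 = 22.243 → round up to 23 risers.
Riser R = 3381 / 23 = 147 mm, within the 152 mm limit.
From 2R + T = 635: T = 635 − 294 = 341 mm.
Treads = 23 − 1 = 22; going = 22 × 341 = 7502 mm.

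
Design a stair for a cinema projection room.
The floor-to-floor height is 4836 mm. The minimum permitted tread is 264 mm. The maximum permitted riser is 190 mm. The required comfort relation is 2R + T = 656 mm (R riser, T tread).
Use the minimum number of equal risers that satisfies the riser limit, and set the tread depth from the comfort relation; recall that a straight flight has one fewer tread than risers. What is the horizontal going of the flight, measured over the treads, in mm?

7100 mm

4836 / 190 = 25.453 → round up to 26 risers.
Each riser is 4836/26 = 186 mm (≤ 190 mm).
Tread T = 656 − 2 × 186 = 284 mm (≥ 264 mm).
Treads = 26 − 1 = 25; going = 25 × 284 = 7100 mm.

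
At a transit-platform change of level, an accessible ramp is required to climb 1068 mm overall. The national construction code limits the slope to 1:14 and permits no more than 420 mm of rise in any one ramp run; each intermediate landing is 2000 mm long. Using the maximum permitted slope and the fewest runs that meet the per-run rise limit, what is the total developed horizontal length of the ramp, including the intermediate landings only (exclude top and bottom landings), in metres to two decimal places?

18.95 m

1068 / 420 = 2.54, so 3 ramp runs are needed. That means 2 intermediate landings.
Ramp run (horizontal) at 1:14: 1068 × 14 = 14952 mm.
2 intermediate landings contribute 2 × 2000 = 4000 mm.
Total developed length = 14952 + 4000 = 18952 mm.
= 18.95 m.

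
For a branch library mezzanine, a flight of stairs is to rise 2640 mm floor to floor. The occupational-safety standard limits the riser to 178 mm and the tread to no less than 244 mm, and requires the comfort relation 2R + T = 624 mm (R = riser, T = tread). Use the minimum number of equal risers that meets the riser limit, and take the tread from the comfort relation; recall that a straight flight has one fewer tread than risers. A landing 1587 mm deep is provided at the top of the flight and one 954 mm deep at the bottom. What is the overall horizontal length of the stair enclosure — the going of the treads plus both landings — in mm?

2640 / 178 = 14.831 → round up to 15 risers.
R = 2640 ÷ 15 = 176 mm.
Tread T = 624 − 2 × 176 = 272 mm (≥ 244 mm).
Going = (15 − 1) × 272 = 3808 mm.
Enclosure = 3808 + 1587 + 954 = 6349 mm.

6349 mm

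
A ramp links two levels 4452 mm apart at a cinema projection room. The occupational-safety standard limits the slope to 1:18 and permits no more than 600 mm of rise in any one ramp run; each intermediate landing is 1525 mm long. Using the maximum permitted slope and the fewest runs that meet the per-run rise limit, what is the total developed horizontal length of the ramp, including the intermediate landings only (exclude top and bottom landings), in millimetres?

90811 mm

At most 600 each: 4452/600 = 7.42, giving 8 ramp runs. That means 7 intermediate landings.
Ramp run (horizontal) at 1:18: 4452 × 18 = 80136 mm.
7 intermediate landings contribute 7 × 1525 = 10675 mm.
Developed length = 80136 + 10675 = 90811 mm.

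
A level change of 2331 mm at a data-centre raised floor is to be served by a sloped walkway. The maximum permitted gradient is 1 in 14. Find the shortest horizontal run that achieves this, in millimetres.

At 1:14 the run is 14 × 2331 = 32634 mm.

32634 mm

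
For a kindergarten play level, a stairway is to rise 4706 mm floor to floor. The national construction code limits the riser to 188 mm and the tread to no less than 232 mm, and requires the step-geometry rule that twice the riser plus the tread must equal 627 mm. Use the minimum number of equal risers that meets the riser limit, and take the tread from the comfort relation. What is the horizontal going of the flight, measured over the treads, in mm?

6625 mm

At most 188 each: 4706/188 = 25.03, giving 26 risers.
R = 4706 ÷ 26 = 181 mm.
From 2R + T = 627: T = 627 − 362 = 265 mm.
Going = (26 − 1) × 265 = 6625 mm.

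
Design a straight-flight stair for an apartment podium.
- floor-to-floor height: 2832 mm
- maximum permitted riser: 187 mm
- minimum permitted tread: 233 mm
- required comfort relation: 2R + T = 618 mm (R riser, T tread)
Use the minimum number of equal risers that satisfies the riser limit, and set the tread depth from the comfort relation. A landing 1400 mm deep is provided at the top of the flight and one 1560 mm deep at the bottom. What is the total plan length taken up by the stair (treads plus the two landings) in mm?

2832 / 187 = 15.14, so 16 risers are needed.
R = 2832 ÷ 16 = 177 mm.
Tread T = 618 − 2 × 177 = 264 mm (≥ 233 mm).
Treads = 16 − 1 = 15; going = 15 × 264 = 3960 mm.
Add landings: 3960 + 1400 + 1560 = 6920 mm.

6920 mm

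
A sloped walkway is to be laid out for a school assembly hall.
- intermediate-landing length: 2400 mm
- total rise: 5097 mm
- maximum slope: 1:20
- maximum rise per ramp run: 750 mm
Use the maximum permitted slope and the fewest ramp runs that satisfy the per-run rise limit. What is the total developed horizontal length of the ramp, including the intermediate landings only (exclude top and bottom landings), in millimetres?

5097 / 750 = 6.80, so 7 ramp runs are needed. That means 6 intermediate landings.
Ramp run (horizontal) at 1:20: 5097 × 20 = 101940 mm.
6 intermediate landings contribute 6 × 2400 = 14400 mm.
Developed length = 101940 + 14400 = 116340 mm.

116340 mm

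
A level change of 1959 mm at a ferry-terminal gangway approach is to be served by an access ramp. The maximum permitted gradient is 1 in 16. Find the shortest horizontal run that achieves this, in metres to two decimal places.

31.34 m

At 1:16 the run is 16 × 1959 = 31344 mm.
31344 mm = 31.34 m.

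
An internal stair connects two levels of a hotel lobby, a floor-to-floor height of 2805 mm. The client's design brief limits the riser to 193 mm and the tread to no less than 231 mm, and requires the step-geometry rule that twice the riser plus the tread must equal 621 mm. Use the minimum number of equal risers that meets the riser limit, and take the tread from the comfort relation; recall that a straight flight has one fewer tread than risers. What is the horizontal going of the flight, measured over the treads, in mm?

3458 mm

2805 / 193 = 14.53, so 15 risers are needed.
Each riser is 2805/15 = 187 mm (≤ 193 mm).
From 2R + T = 621: T = 621 − 374 = 247 mm.
Treads = 15 − 1 = 14; going = 14 × 247 = 3458 mm.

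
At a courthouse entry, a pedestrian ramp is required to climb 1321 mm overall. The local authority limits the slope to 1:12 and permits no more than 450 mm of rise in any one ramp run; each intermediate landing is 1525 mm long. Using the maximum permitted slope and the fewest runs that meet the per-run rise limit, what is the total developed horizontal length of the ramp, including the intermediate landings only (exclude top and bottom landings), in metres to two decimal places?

1321 / 450 = 2.94, so 3 ramp runs are needed. That means 2 intermediate landings.
Ramp run (horizontal) at 1:12: 1321 × 12 = 15852 mm.
2 intermediate landings contribute 2 × 1525 = 3050 mm.
Total developed length = 15852 + 3050 = 18902 mm.
= 18.90 m.

18.90 m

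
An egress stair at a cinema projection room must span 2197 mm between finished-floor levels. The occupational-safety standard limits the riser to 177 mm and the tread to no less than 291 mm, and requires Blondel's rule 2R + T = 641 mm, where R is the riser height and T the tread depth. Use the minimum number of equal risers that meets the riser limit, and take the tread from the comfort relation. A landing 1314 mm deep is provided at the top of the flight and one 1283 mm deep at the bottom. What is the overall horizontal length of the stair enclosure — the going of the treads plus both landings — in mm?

6233 mm

At most 177 each: 2197/177 = 12.41, giving 13 risers.
Each riser is 2197/13 = 169 mm (≤ 177 mm).
T = 641 − 2·169 = 303 mm, which satisfies the 291 mm minimum.
Going = (13 − 1) × 303 = 3636 mm.
Add landings: 3636 + 1314 + 1283 = 6233 mm.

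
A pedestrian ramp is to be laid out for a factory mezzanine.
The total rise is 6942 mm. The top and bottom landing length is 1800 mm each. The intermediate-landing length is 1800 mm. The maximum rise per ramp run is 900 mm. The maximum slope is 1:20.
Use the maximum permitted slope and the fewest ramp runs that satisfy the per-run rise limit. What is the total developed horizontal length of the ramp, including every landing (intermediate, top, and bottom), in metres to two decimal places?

155.04 m

At most 900 each: 6942/900 = 7.71, giving 8 ramp runs. That means 7 intermediate landings.
Horizontal run for 6942 mm of rise at 1:20 is 6942 × 20 = 138840 mm.
Intermediate landings: 7 × 1800 = 12600 mm.
Top and bottom landings: 2 × 1800 = 3600 mm.
Total = 138840 + 12600 + 3600 = 155040 mm.
= 155.04 m.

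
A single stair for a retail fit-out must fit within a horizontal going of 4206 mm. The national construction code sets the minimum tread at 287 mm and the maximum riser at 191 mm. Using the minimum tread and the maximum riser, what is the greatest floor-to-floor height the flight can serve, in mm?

2865 mm

4206 / 287 = 14.66, so 14 treads fit.
Risers = treads + 1 = 15.
Maximum height = 15 × 191 = 2865 mm.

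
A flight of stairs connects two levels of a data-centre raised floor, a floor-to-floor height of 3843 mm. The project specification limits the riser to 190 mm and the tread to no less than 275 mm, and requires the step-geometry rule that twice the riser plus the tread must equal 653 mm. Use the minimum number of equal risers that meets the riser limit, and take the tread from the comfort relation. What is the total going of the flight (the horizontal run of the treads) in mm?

⌈3843/190⌉ = 21 risers.
Each riser is 3843/21 = 183 mm (≤ 190 mm).
Tread T = 653 − 2 × 183 = 287 mm (≥ 275 mm).
21 risers give 20 treads; going = 20 × 287 = 5740 mm.

5740 mm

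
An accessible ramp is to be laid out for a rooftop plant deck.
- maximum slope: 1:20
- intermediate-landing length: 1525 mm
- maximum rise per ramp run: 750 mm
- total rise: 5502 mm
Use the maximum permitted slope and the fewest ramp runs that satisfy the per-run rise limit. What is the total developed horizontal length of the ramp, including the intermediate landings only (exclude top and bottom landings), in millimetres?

120715 mm

⌈5502/750⌉ = 8 ramp runs. That means 7 intermediate landings.
Horizontal run for 5502 mm of rise at 1:20 is 5502 × 20 = 110040 mm.
7 intermediate landings contribute 7 × 1525 = 10675 mm.
Total developed length = 110040 + 10675 = 120715 mm.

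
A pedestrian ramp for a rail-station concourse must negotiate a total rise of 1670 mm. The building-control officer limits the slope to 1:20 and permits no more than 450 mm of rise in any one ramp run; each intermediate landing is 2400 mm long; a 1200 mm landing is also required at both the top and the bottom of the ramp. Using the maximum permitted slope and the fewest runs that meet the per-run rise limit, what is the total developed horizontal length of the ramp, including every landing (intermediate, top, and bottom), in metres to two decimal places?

At most 450 each: 1670/450 = 3.71, giving 4 ramp runs. That means 3 intermediate landings.
Horizontal run for 1670 mm of rise at 1:20 is 1670 × 20 = 33400 mm.
Intermediate landings: 3 × 2400 = 7200 mm.
Top and bottom landings: 2 × 1200 = 2400 mm.
Total = 33400 + 7200 + 2400 = 43000 mm.
= 43.00 m.

43.00 m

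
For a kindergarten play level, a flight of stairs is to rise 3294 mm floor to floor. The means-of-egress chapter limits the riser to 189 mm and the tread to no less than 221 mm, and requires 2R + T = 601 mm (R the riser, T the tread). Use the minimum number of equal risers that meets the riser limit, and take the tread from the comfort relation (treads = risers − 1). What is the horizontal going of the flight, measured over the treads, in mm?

3294 / 189 = 17.43, so 18 risers are needed.
Each riser is 3294/18 = 183 mm (≤ 189 mm).
T = 601 − 2·183 = 235 mm, which satisfies the 221 mm minimum.
Going = (18 − 1) × 235 = 3995 mm.

3995 mm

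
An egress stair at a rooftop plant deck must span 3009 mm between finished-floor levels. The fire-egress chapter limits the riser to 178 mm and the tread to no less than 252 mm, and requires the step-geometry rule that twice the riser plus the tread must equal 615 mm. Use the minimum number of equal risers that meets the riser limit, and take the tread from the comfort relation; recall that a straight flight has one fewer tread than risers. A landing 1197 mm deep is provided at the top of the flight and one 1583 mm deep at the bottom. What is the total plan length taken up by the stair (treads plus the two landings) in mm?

6956 mm

At most 178 each: 3009/178 = 16.90, giving 17 risers.
R = 3009 ÷ 17 = 177 mm.
From 2R + T = 615: T = 615 − 354 = 261 mm.
Treads = 17 − 1 = 16; going = 16 × 261 = 4176 mm.
Add landings: 4176 + 1197 + 1583 = 6956 mm.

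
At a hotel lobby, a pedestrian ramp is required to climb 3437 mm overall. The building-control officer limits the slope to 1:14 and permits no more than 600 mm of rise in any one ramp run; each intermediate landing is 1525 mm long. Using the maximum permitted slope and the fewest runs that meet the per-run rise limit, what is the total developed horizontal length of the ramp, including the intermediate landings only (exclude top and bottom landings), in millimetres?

3437 / 600 = 5.728 → round up to 6 ramp runs. That means 5 intermediate landings.
Horizontal run for 3437 mm of rise at 1:14 is 3437 × 14 = 48118 mm.
Intermediate landings: 5 × 1525 = 7625 mm.
Total developed length = 48118 + 7625 = 55743 mm.

55743 mm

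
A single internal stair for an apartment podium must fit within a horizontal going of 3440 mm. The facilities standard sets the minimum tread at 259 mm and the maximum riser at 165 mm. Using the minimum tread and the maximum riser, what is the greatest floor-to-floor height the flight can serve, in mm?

2310 mm

Treads that fit: ⌊3440 / 259⌋ = 13.
Risers = treads + 1 = 14.
Maximum height = 14 × 165 = 2310 mm.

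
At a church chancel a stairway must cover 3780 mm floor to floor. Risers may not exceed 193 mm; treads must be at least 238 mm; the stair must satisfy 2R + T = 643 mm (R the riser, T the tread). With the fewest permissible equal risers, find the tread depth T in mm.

265 mm

⌈3780/193⌉ = 20 risers.
Riser R = 3780 / 20 = 189 mm, within the 193 mm limit.
Tread T = 643 − 2 × 189 = 265 mm (≥ 238 mm).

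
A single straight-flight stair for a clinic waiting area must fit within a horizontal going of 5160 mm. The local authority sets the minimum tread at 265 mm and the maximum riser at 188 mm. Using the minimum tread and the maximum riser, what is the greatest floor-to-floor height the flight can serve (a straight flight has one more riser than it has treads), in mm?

3760 mm

Treads that fit: ⌊5160 / 265⌋ = 19.
Risers = treads + 1 = 20.
Maximum height = 20 × 188 = 3760 mm.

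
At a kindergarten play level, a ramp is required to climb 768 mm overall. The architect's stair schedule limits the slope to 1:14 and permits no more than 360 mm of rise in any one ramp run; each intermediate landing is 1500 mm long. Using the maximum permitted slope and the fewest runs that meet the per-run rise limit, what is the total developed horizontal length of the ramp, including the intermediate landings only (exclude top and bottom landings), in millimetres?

768 / 360 = 2.133 → round up to 3 ramp runs. That means 2 intermediate landings.
Horizontal run for 768 mm of rise at 1:14 is 768 × 14 = 10752 mm.
Intermediate landings: 2 × 1500 = 3000 mm.
Developed length = 10752 + 3000 = 13752 mm.

13752 mm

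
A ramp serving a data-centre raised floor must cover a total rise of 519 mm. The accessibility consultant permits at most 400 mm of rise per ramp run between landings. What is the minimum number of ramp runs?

519 / 400 = 1.298 → round up to 2 ramp runs.

2 runs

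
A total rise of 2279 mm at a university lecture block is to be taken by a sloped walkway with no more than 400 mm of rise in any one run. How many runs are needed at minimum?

2279 / 400 = 5.697 → round up to 6 ramp runs.

6 runs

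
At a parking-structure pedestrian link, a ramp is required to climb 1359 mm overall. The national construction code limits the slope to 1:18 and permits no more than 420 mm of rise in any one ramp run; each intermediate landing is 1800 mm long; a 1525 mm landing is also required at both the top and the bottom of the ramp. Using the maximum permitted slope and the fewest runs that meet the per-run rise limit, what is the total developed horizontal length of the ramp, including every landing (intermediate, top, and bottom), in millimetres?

32912 mm

1359 / 420 = 3.24, so 4 ramp runs are needed. That means 3 intermediate landings.
Ramp run (horizontal) at 1:18: 1359 × 18 = 24462 mm.
Intermediate landings: 3 × 1800 = 5400 mm.
Top and bottom landings: 2 × 1525 = 3050 mm.
Total = 24462 + 5400 + 3050 = 32912 mm.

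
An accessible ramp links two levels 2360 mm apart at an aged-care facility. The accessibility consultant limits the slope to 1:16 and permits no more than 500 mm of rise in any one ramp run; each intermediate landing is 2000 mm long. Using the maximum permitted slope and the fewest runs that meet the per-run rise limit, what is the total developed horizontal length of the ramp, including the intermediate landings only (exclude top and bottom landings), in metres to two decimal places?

45.76 m

At most 500 each: 2360/500 = 4.72, giving 5 ramp runs. That means 4 intermediate landings.
Ramp run (horizontal) at 1:16: 2360 × 16 = 37760 mm.
Intermediate landings: 4 × 2000 = 8000 mm.
Total developed length = 37760 + 8000 = 45760 mm.
= 45.76 m.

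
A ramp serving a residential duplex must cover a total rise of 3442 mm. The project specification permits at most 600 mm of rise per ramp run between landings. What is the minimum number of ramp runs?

3442 / 600 = 5.74, so 6 ramp runs are needed.

6 runs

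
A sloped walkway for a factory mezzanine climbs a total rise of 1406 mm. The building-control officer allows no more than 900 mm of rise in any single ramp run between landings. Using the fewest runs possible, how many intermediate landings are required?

1406 / 900 = 1.56, so 2 ramp runs are needed.
2 runs are separated by 1 intermediate landings.

1 intermediate landings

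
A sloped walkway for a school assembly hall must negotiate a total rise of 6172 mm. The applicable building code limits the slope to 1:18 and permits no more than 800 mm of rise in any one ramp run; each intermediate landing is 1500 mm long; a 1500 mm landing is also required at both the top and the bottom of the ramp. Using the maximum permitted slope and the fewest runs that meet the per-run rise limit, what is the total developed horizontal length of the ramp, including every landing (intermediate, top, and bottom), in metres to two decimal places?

⌈6172/800⌉ = 8 ramp runs. That means 7 intermediate landings.
Ramp run (horizontal) at 1:18: 6172 × 18 = 111096 mm.
7 intermediate landings contribute 7 × 1500 = 10500 mm.
Top and bottom landings: 2 × 1500 = 3000 mm.
Total = 111096 + 10500 + 3000 = 124596 mm.
= 124.60 m.

124.60 m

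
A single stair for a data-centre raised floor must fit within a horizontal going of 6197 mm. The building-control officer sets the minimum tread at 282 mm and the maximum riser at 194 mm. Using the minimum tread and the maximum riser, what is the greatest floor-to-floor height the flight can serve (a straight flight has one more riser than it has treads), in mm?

6197 / 282 = 21.98, so 21 treads fit.
Risers = treads + 1 = 22.
Maximum height = 22 × 194 = 4268 mm.

4268 mm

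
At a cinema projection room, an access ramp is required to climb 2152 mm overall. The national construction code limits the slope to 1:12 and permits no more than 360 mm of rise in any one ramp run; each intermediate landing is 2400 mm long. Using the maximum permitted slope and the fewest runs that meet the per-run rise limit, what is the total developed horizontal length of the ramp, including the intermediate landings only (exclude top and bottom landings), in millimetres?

2152 / 360 = 5.98, so 6 ramp runs are needed. That means 5 intermediate landings.
Ramp run (horizontal) at 1:12: 2152 × 12 = 25824 mm.
Intermediate landings: 5 × 2400 = 12000 mm.
Developed length = 25824 + 12000 = 37824 mm.

37824 mm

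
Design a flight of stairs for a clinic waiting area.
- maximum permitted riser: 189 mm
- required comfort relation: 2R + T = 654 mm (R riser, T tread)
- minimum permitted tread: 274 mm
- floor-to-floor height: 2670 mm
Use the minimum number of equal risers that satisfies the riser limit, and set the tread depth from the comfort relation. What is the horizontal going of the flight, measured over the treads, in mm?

4172 mm

At most 189 each: 2670/189 = 14.13, giving 15 risers.
Each riser is 2670/15 = 178 mm (≤ 189 mm).
T = 654 − 2·178 = 298 mm, which satisfies the 274 mm minimum.
15 risers give 14 treads; going = 14 × 298 = 4172 mm.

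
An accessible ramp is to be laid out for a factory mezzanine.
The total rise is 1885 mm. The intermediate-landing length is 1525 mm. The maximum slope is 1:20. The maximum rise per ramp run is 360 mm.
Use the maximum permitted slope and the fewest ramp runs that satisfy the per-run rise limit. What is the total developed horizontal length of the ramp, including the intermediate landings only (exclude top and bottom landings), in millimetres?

At most 360 each: 1885/360 = 5.24, giving 6 ramp runs. That means 5 intermediate landings.
Ramp run (horizontal) at 1:20: 1885 × 20 = 37700 mm.
5 intermediate landings contribute 5 × 1525 = 7625 mm.
Total developed length = 37700 + 7625 = 45325 mm.

45325 mm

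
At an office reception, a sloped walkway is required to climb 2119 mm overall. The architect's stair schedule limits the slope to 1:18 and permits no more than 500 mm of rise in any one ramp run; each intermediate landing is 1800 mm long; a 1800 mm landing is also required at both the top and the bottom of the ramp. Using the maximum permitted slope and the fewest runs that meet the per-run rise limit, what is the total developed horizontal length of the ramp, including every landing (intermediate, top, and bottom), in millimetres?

48942 mm

2119 / 500 = 4.238 → round up to 5 ramp runs. That means 4 intermediate landings.
Ramp run (horizontal) at 1:18: 2119 × 18 = 38142 mm.
4 intermediate landings contribute 4 × 1800 = 7200 mm.
Top and bottom landings: 2 × 1800 = 3600 mm.
Total = 38142 + 7200 + 3600 = 48942 mm.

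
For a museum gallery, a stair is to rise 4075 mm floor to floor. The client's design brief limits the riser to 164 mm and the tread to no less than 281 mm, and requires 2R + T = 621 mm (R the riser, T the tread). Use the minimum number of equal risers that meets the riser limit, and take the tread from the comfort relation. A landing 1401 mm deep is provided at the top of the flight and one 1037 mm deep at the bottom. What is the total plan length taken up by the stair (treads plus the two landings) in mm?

At most 164 each: 4075/164 = 24.85, giving 25 risers.
Riser R = 4075 / 25 = 163 mm, within the 164 mm limit.
T = 621 − 2·163 = 295 mm, which satisfies the 281 mm minimum.
Treads = 25 − 1 = 24; going = 24 × 295 = 7080 mm.
Enclosure = 7080 + 1401 + 1037 = 9518 mm.

9518 mm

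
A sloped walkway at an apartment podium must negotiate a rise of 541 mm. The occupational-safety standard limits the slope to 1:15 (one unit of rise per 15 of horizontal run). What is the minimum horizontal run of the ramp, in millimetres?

8115 mm

At 1:15 the run is 15 × 541 = 8115 mm.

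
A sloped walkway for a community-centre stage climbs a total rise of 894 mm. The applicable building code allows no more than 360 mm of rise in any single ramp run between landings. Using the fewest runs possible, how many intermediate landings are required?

2 intermediate landings

894 / 360 = 2.48, so 3 ramp runs are needed.
3 runs are separated by 2 intermediate landings.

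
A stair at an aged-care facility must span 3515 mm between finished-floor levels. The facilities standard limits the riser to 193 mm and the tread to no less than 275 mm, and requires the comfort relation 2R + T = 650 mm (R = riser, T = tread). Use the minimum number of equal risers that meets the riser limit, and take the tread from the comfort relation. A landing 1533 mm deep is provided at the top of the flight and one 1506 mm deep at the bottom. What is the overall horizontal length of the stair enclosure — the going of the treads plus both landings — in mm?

8079 mm

⌈3515/193⌉ = 19 risers.
Each riser is 3515/19 = 185 mm (≤ 193 mm).
Tread T = 650 − 2 × 185 = 280 mm (≥ 275 mm).
19 risers give 18 treads; going = 18 × 280 = 5040 mm.
Add landings: 5040 + 1533 + 1506 = 8079 mm.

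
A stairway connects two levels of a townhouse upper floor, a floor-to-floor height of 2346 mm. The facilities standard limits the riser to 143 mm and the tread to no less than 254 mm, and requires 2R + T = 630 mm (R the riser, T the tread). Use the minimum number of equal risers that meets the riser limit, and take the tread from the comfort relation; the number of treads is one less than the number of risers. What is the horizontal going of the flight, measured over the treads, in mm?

At most 143 each: 2346/143 = 16.41, giving 17 risers.
Each riser is 2346/17 = 138 mm (≤ 143 mm).
Tread T = 630 − 2 × 138 = 354 mm (≥ 254 mm).
Going = (17 − 1) × 354 = 5664 mm.

5664 mm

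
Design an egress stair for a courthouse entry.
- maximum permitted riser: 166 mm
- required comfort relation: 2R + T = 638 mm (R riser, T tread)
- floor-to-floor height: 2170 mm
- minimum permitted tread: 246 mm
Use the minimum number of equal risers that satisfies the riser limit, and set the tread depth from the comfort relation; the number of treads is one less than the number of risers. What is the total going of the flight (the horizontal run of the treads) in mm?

2170 / 166 = 13.072 → round up to 14 risers.
R = 2170 ÷ 14 = 155 mm.
From 2R + T = 638: T = 638 − 310 = 328 mm.
14 risers give 13 treads; going = 13 × 328 = 4264 mm.

4264 mm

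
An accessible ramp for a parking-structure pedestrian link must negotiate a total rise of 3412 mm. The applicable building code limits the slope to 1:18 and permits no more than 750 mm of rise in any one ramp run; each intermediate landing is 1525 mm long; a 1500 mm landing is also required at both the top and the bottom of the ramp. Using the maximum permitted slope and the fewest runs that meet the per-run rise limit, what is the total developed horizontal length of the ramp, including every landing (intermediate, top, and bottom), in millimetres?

⌈3412/750⌉ = 5 ramp runs. That means 4 intermediate landings.
Ramp run (horizontal) at 1:18: 3412 × 18 = 61416 mm.
Intermediate landings: 4 × 1525 = 6100 mm.
Top and bottom landings: 2 × 1500 = 3000 mm.
Total = 61416 + 6100 + 3000 = 70516 mm.

70516 mm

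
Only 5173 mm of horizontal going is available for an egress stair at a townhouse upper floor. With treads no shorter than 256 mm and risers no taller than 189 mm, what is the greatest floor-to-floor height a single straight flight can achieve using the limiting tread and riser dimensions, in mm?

3969 mm

5173 / 256 = 20.21, so 20 treads fit.
Risers = treads + 1 = 21.
Maximum height = 21 × 189 = 3969 mm.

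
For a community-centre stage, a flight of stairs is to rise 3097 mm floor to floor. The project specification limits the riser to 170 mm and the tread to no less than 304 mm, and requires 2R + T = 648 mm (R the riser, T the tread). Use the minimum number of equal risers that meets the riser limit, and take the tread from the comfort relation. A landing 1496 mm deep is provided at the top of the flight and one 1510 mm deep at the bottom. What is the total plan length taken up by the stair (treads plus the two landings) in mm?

8802 mm

3097 / 170 = 18.22, so 19 risers are needed.
Each riser is 3097/19 = 163 mm (≤ 170 mm).
From 2R + T = 648: T = 648 − 326 = 322 mm.
Going = (19 − 1) × 322 = 5796 mm.
Enclosure = 5796 + 1496 + 1510 = 8802 mm.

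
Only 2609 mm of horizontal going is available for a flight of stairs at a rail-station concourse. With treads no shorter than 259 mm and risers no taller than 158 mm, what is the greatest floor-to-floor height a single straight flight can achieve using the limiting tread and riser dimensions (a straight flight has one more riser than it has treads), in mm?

1738 mm

2609 / 259 = 10.07, so 10 treads fit.
Risers = treads + 1 = 11.
Maximum height = 11 × 158 = 1738 mm.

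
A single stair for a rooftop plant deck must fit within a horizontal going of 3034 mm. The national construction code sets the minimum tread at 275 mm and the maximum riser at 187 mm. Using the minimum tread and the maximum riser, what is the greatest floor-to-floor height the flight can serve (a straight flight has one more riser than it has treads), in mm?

2244 mm

Treads that fit: ⌊3034 / 275⌋ = 11.
Risers = treads + 1 = 12.
Maximum height = 12 × 187 = 2244 mm.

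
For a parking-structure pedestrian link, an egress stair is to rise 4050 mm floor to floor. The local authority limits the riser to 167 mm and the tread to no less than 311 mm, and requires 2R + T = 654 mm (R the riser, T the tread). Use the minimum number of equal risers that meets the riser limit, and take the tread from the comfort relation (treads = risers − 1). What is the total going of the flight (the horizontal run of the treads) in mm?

7920 mm

4050 / 167 = 24.25, so 25 risers are needed.
R = 4050 ÷ 25 = 162 mm.
Tread T = 654 − 2 × 162 = 330 mm (≥ 311 mm).
Treads = 25 − 1 = 24; going = 24 × 330 = 7920 mm.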